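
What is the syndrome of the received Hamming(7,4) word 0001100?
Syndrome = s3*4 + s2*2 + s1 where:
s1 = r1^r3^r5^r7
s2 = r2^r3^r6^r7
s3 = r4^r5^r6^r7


s1=1, s2=0, s3=0

Syndrome = 1 (error at position 1)


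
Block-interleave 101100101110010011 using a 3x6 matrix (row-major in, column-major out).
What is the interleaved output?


Matrix:
  101100
  101110
  010011
Read columns: 110001110110011001

110001110110011001


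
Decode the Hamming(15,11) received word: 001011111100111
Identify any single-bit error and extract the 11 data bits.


Syndrome = 0: no error detected

Data: 11111100111 (no errors)


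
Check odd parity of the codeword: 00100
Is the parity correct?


Number of 1s: 1

Yes, parity is correct (1 ones)


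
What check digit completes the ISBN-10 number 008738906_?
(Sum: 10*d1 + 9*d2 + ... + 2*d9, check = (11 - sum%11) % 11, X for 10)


Weighted sum: 219
219 mod 11 = 10

Check digit: 1


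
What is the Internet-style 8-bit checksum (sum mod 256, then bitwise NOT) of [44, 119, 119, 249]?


Sum = 531 mod 256 = 19
Complement = 236

236


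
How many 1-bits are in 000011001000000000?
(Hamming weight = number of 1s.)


Counting 1s in 000011001000000000

3


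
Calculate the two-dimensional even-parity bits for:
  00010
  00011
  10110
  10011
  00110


Row parities: 10110
Column parities: 00010

Row P: 10110, Col P: 00010, Corner: 1


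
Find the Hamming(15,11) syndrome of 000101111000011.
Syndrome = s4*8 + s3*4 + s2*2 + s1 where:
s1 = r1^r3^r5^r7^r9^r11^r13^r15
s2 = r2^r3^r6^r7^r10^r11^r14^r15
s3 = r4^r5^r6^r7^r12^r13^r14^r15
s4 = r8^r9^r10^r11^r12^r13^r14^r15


s1=1, s2=0, s3=1, s4=0

Syndrome = 5 (error at position 5)


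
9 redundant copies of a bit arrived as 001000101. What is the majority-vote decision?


Ones: 3 out of 9
Threshold: 5

0 (3/9 voted 1)


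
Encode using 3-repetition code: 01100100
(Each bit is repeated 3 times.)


Each bit -> 3 copies

000111111000000111000000


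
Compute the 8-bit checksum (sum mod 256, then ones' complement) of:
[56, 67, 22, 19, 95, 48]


Sum = 307 mod 256 = 51
Complement = 204

204


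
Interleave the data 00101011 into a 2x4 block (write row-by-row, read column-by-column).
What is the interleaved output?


Matrix:
  0010
  1011
Read columns: 01001101

01001101


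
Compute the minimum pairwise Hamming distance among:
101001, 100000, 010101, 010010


Comparing all pairs, minimum distance: 2
Can detect 1 errors, correct 0 errors

2


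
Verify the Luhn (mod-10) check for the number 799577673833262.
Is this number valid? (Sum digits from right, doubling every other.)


Luhn sum = 75
75 mod 10 = 5

Invalid (Luhn sum mod 10 = 5)


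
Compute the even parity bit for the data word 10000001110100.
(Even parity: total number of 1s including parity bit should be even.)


Number of 1s in data: 5
Parity bit: 1

1


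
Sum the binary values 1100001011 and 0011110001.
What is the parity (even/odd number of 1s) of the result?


1100001011 = 779
0011110001 = 241
Sum = 1020 = 1111111100
1s count = 8

even parity (8 ones in 1111111100)


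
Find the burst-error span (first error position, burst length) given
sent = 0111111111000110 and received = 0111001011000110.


XOR: 0000110100000000

Burst at position 4, length 4


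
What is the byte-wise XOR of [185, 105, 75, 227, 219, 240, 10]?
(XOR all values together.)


XOR chain: 185 ^ 105 ^ 75 ^ 227 ^ 219 ^ 240 ^ 10 = 89

89


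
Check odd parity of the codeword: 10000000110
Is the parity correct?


Number of 1s: 3

Yes, parity is correct (3 ones)


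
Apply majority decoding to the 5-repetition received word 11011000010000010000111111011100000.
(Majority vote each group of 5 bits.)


Groups: 11011, 00001, 00000, 10000, 11111, 10111, 00000
Majority votes: 1000110

1000110


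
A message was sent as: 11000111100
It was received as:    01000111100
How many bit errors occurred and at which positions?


XOR: 10000000000

1 error(s) at position(s): 0


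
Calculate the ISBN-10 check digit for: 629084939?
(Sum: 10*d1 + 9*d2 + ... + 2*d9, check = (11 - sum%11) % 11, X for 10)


Weighted sum: 281
281 mod 11 = 6

Check digit: 5


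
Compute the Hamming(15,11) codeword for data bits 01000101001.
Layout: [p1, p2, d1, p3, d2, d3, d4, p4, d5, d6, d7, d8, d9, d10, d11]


Parity bits: p1=0, p2=0, p3=1, p4=1

000110010101001


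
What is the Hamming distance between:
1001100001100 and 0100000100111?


XOR: 1101100101011
Count of 1s: 8

8


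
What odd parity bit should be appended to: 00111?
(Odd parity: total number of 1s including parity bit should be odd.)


Number of 1s in data: 3
Parity bit: 0

0


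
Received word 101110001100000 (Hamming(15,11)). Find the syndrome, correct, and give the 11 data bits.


Syndrome = 0: no error detected

Data: 11001100000 (no errors)


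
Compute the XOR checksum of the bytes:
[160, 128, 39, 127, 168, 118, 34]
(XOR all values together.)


XOR chain: 160 ^ 128 ^ 39 ^ 127 ^ 168 ^ 118 ^ 34 = 132

132


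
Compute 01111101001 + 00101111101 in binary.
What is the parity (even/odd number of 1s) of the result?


01111101001 = 1001
00101111101 = 381
Sum = 1382 = 10101100110
1s count = 6

even parity (6 ones in 10101100110)


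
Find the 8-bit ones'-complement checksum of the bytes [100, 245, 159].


Sum = 504 mod 256 = 248
Complement = 7

7


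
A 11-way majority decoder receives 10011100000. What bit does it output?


Ones: 4 out of 11
Threshold: 6

0 (4/11 voted 1)


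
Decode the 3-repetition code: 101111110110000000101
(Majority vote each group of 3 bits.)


Groups: 101, 111, 110, 110, 000, 000, 101
Majority votes: 1111001

1111001


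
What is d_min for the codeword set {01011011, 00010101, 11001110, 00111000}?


Comparing all pairs, minimum distance: 4
Can detect 3 errors, correct 1 errors

4


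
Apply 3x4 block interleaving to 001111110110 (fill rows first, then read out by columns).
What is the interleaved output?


Matrix:
  0011
  1111
  0110
Read columns: 010011111110

010011111110


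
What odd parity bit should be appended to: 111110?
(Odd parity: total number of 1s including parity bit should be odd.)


Number of 1s in data: 5
Parity bit: 0

0


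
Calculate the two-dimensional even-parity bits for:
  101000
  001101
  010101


Row parities: 011
Column parities: 110000

Row P: 011, Col P: 110000, Corner: 0


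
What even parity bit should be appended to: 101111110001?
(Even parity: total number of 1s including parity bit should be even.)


Number of 1s in data: 8
Parity bit: 0

0


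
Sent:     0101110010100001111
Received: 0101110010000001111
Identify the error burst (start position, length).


XOR: 0000000000100000000

Burst at position 10, length 1


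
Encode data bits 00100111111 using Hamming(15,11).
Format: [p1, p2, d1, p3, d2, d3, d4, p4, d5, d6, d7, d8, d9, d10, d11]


Parity bits: p1=1, p2=1, p3=1, p4=0

110101000111111


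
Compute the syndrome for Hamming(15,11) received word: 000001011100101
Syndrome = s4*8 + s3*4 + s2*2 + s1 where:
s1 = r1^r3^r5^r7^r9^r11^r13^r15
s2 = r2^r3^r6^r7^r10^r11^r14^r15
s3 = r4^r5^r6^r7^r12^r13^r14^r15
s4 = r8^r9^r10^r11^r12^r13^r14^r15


s1=1, s2=1, s3=1, s4=1

Syndrome = 15 (error at position 15)


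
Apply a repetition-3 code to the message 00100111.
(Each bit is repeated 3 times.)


Each bit -> 3 copies

000000111000000111111111


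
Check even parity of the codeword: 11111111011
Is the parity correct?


Number of 1s: 10

Yes, parity is correct (10 ones)


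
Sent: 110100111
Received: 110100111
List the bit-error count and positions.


XOR: 000000000

0 errors (received matches sent)


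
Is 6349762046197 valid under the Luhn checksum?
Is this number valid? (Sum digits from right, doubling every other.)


Luhn sum = 61
61 mod 10 = 1

Invalid (Luhn sum mod 10 = 1)


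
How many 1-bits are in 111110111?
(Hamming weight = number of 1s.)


Counting 1s in 111110111

8


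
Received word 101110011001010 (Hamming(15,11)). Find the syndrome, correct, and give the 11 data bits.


Syndrome = 0: no error detected

Data: 11001001010 (no errors)


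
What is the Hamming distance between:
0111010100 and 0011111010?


XOR: 0100101110
Count of 1s: 5

5


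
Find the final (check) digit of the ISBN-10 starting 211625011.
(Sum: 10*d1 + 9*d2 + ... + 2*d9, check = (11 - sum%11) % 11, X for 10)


Weighted sum: 121
121 mod 11 = 0

Check digit: 0


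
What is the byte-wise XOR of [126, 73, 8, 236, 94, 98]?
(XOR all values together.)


XOR chain: 126 ^ 73 ^ 8 ^ 236 ^ 94 ^ 98 = 239

239


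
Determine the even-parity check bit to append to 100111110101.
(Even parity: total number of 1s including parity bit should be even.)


Number of 1s in data: 8
Parity bit: 0

0


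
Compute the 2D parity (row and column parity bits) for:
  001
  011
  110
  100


Row parities: 1001
Column parities: 000

Row P: 1001, Col P: 000, Corner: 0


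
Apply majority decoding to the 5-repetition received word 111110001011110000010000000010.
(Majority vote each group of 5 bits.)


Groups: 11111, 00010, 11110, 00001, 00000, 00010
Majority votes: 101000

101000


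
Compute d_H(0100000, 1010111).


XOR: 1110111
Count of 1s: 6

6


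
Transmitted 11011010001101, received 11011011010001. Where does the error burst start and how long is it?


XOR: 00000001011100

Burst at position 7, length 5


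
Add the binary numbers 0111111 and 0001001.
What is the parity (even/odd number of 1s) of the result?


0111111 = 63
0001001 = 9
Sum = 72 = 1001000
1s count = 2

even parity (2 ones in 1001000)


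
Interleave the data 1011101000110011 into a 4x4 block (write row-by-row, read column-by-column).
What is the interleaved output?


Matrix:
  1011
  1010
  0011
  0011
Read columns: 1100000011111011

1100000011111011


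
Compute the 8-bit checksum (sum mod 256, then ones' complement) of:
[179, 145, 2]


Sum = 326 mod 256 = 70
Complement = 185

185


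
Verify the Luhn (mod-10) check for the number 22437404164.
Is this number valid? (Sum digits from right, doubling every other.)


Luhn sum = 47
47 mod 10 = 7

Invalid (Luhn sum mod 10 = 7)


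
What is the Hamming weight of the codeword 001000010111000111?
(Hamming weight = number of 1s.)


Counting 1s in 001000010111000111

8


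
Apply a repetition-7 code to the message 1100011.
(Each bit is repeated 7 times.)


Each bit -> 7 copies

1111111111111100000000000000000000011111111111111


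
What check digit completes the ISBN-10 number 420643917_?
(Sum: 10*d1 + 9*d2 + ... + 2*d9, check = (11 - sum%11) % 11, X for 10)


Weighted sum: 192
192 mod 11 = 5

Check digit: 6


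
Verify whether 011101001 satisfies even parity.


Number of 1s: 5

No, parity error (5 ones)


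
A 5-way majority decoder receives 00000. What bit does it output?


Ones: 0 out of 5
Threshold: 3

0 (0/5 voted 1)


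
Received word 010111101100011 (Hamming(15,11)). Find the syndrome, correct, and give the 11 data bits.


Syndrome = 0: no error detected

Data: 01111100011 (no errors)


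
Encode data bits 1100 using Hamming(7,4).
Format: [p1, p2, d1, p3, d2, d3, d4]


Parity bits: p1=0, p2=1, p3=1

0111100


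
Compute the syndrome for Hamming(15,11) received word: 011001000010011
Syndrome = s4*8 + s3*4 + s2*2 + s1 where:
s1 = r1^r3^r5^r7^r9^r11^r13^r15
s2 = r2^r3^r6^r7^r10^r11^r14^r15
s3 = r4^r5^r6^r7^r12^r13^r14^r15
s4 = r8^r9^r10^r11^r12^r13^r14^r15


s1=1, s2=0, s3=1, s4=1

Syndrome = 13 (error at position 13)


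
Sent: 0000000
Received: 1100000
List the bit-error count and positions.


XOR: 1100000

2 error(s) at position(s): 0, 1


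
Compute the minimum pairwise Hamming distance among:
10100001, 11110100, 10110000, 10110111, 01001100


Comparing all pairs, minimum distance: 2
Can detect 1 errors, correct 0 errors

2


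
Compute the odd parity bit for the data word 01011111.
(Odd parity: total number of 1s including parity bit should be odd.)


Number of 1s in data: 6
Parity bit: 1

1


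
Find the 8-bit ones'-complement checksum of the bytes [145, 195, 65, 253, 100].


Sum = 758 mod 256 = 246
Complement = 9

9


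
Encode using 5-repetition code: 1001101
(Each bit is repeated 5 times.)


Each bit -> 5 copies

11111000000000011111111110000011111


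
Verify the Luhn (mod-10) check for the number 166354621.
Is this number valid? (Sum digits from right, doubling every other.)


Luhn sum = 40
40 mod 10 = 0

Valid (Luhn sum mod 10 = 0)


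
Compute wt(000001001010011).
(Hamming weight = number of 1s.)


Counting 1s in 000001001010011

5


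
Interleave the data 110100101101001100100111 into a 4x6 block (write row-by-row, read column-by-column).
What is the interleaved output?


Matrix:
  110100
  101101
  001100
  100111
Read columns: 110110000110111100010101

110110000110111100010101


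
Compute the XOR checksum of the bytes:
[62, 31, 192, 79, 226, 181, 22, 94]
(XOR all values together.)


XOR chain: 62 ^ 31 ^ 192 ^ 79 ^ 226 ^ 181 ^ 22 ^ 94 = 177

177


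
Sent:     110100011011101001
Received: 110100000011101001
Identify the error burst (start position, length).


XOR: 000000011000000000

Burst at position 7, length 2


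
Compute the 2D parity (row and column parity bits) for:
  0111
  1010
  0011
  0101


Row parities: 1000
Column parities: 1011

Row P: 1000, Col P: 1011, Corner: 1


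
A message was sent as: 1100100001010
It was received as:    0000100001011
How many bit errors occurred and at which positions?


XOR: 1100000000001

3 error(s) at position(s): 0, 1, 12


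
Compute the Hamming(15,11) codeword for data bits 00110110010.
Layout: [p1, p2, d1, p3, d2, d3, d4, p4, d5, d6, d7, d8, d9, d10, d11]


Parity bits: p1=0, p2=1, p3=1, p4=1

010101110110010


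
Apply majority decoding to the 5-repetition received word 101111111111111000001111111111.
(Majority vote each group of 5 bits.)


Groups: 10111, 11111, 11111, 00000, 11111, 11111
Majority votes: 111011

111011


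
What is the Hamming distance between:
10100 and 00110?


XOR: 10010
Count of 1s: 2

2


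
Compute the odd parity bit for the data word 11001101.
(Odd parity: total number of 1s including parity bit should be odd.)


Number of 1s in data: 5
Parity bit: 0

0


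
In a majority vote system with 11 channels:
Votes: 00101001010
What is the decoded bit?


Ones: 4 out of 11
Threshold: 6

0 (4/11 voted 1)


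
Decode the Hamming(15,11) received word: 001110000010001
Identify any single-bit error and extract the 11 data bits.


Syndrome = 6: error at position 6

Data: 11100010001 (corrected bit 6)


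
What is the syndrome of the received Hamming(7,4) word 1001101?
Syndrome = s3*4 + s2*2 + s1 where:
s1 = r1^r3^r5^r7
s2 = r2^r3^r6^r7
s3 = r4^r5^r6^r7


s1=1, s2=1, s3=1

Syndrome = 7 (error at position 7)


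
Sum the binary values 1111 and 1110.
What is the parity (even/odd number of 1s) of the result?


1111 = 15
1110 = 14
Sum = 29 = 11101
1s count = 4

even parity (4 ones in 11101)


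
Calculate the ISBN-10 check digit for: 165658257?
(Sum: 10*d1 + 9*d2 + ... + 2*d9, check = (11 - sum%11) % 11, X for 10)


Weighted sum: 253
253 mod 11 = 0

Check digit: 0


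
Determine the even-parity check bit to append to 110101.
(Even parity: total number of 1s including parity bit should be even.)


Number of 1s in data: 4
Parity bit: 0

0


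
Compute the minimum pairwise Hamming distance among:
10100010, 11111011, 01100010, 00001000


Comparing all pairs, minimum distance: 2
Can detect 1 errors, correct 0 errors

2


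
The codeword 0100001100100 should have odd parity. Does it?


Number of 1s: 4

No, parity error (4 ones)


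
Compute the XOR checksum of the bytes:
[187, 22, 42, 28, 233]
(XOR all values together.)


XOR chain: 187 ^ 22 ^ 42 ^ 28 ^ 233 = 114

114


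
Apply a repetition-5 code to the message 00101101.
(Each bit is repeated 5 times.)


Each bit -> 5 copies

0000000000111110000011111111110000011111


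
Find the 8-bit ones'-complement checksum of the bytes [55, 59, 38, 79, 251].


Sum = 482 mod 256 = 226
Complement = 29

29


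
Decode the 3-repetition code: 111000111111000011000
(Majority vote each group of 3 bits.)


Groups: 111, 000, 111, 111, 000, 011, 000
Majority votes: 1011010

1011010


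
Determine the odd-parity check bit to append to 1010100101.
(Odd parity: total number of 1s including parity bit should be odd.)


Number of 1s in data: 5
Parity bit: 0

0


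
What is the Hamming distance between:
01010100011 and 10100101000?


XOR: 11110001011
Count of 1s: 7

7


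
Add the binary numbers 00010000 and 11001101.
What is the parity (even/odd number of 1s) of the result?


00010000 = 16
11001101 = 205
Sum = 221 = 11011101
1s count = 6

even parity (6 ones in 11011101)


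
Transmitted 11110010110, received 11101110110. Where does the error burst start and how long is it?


XOR: 00011100000

Burst at position 3, length 3


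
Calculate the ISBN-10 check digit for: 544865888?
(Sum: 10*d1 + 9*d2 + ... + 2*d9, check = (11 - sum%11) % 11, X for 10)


Weighted sum: 307
307 mod 11 = 10

Check digit: 1


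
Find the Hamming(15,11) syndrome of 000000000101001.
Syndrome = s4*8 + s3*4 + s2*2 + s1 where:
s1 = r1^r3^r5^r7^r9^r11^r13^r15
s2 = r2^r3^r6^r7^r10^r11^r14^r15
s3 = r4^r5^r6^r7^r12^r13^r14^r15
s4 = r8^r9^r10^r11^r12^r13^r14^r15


s1=1, s2=0, s3=0, s4=1

Syndrome = 9 (error at position 9)


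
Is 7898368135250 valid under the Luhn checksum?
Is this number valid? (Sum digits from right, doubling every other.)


Luhn sum = 53
53 mod 10 = 3

Invalid (Luhn sum mod 10 = 3)


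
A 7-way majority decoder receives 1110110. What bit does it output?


Ones: 5 out of 7
Threshold: 4

1 (5/7 voted 1)


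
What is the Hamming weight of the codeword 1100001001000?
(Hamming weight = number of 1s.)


Counting 1s in 1100001001000

4


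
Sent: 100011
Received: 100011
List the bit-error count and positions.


XOR: 000000

0 errors (received matches sent)


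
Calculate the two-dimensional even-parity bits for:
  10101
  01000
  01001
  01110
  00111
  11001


Row parities: 110111
Column parities: 00100

Row P: 110111, Col P: 00100, Corner: 1


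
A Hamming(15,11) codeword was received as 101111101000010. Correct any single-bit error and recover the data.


Syndrome = 5: error at position 5

Data: 10111000010 (corrected bit 5)


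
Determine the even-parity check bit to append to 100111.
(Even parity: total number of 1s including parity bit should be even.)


Number of 1s in data: 4
Parity bit: 0

0


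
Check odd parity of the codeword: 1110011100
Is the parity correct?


Number of 1s: 6

No, parity error (6 ones)


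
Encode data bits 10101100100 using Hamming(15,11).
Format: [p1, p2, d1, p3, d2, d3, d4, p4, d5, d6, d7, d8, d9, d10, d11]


Parity bits: p1=1, p2=1, p3=0, p4=1

111001011100100


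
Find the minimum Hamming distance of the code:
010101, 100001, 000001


Comparing all pairs, minimum distance: 1
Can detect 0 errors, correct 0 errors

1


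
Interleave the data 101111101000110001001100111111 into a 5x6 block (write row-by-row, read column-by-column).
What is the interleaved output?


Matrix:
  101111
  101000
  110001
  001100
  111111
Read columns: 111010010111011100111000110101

111010010111011100111000110101


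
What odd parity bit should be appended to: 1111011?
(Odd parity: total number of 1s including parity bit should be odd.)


Number of 1s in data: 6
Parity bit: 1

1


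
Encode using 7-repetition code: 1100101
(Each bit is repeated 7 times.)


Each bit -> 7 copies

1111111111111100000000000000111111100000001111111


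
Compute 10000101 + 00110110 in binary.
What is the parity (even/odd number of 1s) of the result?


10000101 = 133
00110110 = 54
Sum = 187 = 10111011
1s count = 6

even parity (6 ones in 10111011)


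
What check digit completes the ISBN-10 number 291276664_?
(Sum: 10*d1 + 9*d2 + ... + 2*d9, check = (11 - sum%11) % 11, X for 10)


Weighted sum: 245
245 mod 11 = 3

Check digit: 8


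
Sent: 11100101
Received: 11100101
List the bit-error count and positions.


XOR: 00000000

0 errors (received matches sent)


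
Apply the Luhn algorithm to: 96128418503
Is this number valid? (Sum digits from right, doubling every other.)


Luhn sum = 49
49 mod 10 = 9

Invalid (Luhn sum mod 10 = 9)


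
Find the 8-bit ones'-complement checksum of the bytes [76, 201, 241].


Sum = 518 mod 256 = 6
Complement = 249

249


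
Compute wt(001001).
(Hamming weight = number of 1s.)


Counting 1s in 001001

2


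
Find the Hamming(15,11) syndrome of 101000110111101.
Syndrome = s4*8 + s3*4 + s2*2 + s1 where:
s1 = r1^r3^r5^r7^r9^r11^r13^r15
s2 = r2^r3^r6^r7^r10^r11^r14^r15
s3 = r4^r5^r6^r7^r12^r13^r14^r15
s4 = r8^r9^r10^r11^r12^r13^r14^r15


s1=0, s2=1, s3=0, s4=0

Syndrome = 2 (error at position 2)


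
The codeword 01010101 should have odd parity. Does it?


Number of 1s: 4

No, parity error (4 ones)


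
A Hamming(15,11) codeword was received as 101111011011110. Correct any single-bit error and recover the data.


Syndrome = 0: no error detected

Data: 11101011110 (no errors)


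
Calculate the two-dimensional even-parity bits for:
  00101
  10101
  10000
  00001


Row parities: 0111
Column parities: 00001

Row P: 0111, Col P: 00001, Corner: 1


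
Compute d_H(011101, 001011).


XOR: 010110
Count of 1s: 3

3


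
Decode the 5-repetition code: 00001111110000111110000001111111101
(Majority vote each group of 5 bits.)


Groups: 00001, 11111, 00001, 11110, 00000, 11111, 11101
Majority votes: 0101011

0101011


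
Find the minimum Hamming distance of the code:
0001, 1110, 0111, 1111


Comparing all pairs, minimum distance: 1
Can detect 0 errors, correct 0 errors

1


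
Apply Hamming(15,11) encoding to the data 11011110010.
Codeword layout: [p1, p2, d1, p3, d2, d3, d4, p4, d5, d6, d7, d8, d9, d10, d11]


Parity bits: p1=1, p2=1, p3=1, p4=0

111110101110010


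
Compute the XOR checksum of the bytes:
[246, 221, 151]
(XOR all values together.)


XOR chain: 246 ^ 221 ^ 151 = 188

188


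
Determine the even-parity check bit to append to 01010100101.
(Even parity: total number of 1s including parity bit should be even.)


Number of 1s in data: 5
Parity bit: 1

1


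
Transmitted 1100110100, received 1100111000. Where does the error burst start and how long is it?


XOR: 0000001100

Burst at position 6, length 2


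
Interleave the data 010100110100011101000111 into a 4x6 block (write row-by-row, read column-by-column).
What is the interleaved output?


Matrix:
  010100
  110100
  011101
  000111
Read columns: 010011100010111100010011

010011100010111100010011


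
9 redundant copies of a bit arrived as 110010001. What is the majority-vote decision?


Ones: 4 out of 9
Threshold: 5

0 (4/9 voted 1)


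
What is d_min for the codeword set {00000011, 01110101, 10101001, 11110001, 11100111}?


Comparing all pairs, minimum distance: 2
Can detect 1 errors, correct 0 errors

2


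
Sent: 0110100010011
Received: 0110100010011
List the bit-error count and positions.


XOR: 0000000000000

0 errors (received matches sent)


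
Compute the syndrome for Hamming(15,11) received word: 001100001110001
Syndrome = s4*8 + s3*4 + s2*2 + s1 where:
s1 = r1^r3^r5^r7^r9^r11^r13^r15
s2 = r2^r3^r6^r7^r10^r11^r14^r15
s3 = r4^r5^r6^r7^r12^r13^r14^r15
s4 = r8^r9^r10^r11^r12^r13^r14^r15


s1=0, s2=0, s3=0, s4=0

Syndrome = 0 (no error)


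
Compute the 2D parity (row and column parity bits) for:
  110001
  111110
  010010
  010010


Row parities: 1100
Column parities: 001111

Row P: 1100, Col P: 001111, Corner: 0


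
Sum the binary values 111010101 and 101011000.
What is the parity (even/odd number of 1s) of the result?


111010101 = 469
101011000 = 344
Sum = 813 = 1100101101
1s count = 6

even parity (6 ones in 1100101101)


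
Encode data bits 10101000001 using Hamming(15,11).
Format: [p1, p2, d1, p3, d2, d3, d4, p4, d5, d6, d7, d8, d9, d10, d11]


Parity bits: p1=1, p2=1, p3=0, p4=0

111001001000001


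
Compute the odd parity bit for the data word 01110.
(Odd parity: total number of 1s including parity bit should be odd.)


Number of 1s in data: 3
Parity bit: 0

0


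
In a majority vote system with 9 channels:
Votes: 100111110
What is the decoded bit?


Ones: 6 out of 9
Threshold: 5

1 (6/9 voted 1)


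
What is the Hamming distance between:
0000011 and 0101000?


XOR: 0101011
Count of 1s: 4

4


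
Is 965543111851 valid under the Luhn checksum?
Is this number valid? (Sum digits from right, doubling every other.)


Luhn sum = 47
47 mod 10 = 7

Invalid (Luhn sum mod 10 = 7)


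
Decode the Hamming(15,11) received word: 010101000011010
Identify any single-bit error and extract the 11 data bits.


Syndrome = 9: error at position 9

Data: 00101011010 (corrected bit 9)


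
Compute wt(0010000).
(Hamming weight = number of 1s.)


Counting 1s in 0010000

1


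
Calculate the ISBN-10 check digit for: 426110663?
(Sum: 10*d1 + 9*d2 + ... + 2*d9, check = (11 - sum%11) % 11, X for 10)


Weighted sum: 167
167 mod 11 = 2

Check digit: 9


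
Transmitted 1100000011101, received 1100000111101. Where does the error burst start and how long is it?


XOR: 0000000100000

Burst at position 7, length 1


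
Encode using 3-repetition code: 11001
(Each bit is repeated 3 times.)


Each bit -> 3 copies

111111000000111


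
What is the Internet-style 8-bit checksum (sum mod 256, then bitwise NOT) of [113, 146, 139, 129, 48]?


Sum = 575 mod 256 = 63
Complement = 192

192


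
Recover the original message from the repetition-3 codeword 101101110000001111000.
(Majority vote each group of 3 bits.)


Groups: 101, 101, 110, 000, 001, 111, 000
Majority votes: 1110010

1110010


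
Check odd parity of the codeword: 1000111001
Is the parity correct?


Number of 1s: 5

Yes, parity is correct (5 ones)


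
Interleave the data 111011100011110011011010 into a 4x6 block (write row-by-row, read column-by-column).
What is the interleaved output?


Matrix:
  111011
  100011
  110011
  011010
Read columns: 111010111001000011111110

111010111001000011111110


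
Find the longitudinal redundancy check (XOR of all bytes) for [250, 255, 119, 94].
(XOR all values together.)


XOR chain: 250 ^ 255 ^ 119 ^ 94 = 44

44


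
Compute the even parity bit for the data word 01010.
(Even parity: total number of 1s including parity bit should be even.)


Number of 1s in data: 2
Parity bit: 0

0


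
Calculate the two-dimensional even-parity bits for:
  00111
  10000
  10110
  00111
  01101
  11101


Row parities: 111110
Column parities: 10110

Row P: 111110, Col P: 10110, Corner: 1


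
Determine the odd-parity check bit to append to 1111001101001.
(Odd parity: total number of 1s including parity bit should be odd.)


Number of 1s in data: 8
Parity bit: 1

1


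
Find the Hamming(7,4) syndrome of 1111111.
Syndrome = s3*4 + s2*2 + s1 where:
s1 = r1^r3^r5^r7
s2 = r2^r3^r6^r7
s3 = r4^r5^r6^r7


s1=0, s2=0, s3=0

Syndrome = 0 (no error)


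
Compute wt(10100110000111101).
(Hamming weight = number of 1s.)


Counting 1s in 10100110000111101

9


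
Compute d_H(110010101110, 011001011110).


XOR: 101011110000
Count of 1s: 6

6


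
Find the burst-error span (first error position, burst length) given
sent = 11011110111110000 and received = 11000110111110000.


XOR: 00011000000000000

Burst at position 3, length 2


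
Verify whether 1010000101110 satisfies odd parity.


Number of 1s: 6

No, parity error (6 ones)


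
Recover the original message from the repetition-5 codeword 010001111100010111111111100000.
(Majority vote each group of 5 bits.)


Groups: 01000, 11111, 00010, 11111, 11111, 00000
Majority votes: 010110

010110


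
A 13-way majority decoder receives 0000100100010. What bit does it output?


Ones: 3 out of 13
Threshold: 7

0 (3/13 voted 1)


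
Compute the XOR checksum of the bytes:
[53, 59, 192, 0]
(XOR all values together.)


XOR chain: 53 ^ 59 ^ 192 ^ 0 = 206

206


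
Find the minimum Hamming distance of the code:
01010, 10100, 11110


Comparing all pairs, minimum distance: 2
Can detect 1 errors, correct 0 errors

2


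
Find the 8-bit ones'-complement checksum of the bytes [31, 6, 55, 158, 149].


Sum = 399 mod 256 = 143
Complement = 112

112


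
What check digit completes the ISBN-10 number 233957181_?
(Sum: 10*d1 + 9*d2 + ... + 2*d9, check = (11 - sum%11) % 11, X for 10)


Weighted sum: 229
229 mod 11 = 9

Check digit: 2


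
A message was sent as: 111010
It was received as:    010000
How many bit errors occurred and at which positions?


XOR: 101010

3 error(s) at position(s): 0, 2, 4


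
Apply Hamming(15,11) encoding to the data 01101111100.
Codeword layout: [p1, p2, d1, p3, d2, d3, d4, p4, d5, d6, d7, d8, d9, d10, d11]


Parity bits: p1=0, p2=1, p3=0, p4=1

010011011111100


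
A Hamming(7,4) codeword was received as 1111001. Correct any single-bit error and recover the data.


Syndrome = 3: error at position 3

Data: 0001 (corrected bit 3)


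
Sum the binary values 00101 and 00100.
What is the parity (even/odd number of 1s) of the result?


00101 = 5
00100 = 4
Sum = 9 = 1001
1s count = 2

even parity (2 ones in 1001)


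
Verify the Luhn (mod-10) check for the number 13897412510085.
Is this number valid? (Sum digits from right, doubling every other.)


Luhn sum = 48
48 mod 10 = 8

Invalid (Luhn sum mod 10 = 8)


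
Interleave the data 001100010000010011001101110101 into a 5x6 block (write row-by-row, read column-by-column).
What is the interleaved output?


Matrix:
  001100
  010000
  010011
  001101
  110101
Read columns: 000010110110010100110010000111

000010110110010100110010000111


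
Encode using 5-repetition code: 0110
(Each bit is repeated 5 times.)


Each bit -> 5 copies

00000111111111100000


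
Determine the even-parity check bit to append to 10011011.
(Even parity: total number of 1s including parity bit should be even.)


Number of 1s in data: 5
Parity bit: 1

1


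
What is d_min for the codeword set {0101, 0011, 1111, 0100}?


Comparing all pairs, minimum distance: 1
Can detect 0 errors, correct 0 errors

1


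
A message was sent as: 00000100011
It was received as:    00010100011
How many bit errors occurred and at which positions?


XOR: 00010000000

1 error(s) at position(s): 3


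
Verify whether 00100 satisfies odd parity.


Number of 1s: 1

Yes, parity is correct (1 ones)


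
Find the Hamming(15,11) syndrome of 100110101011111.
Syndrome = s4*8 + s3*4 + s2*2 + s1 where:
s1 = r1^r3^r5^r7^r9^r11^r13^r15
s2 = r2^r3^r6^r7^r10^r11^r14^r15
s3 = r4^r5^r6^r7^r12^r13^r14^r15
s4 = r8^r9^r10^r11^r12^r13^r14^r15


s1=1, s2=0, s3=1, s4=0

Syndrome = 5 (error at position 5)


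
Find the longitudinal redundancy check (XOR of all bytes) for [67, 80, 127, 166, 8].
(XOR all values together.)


XOR chain: 67 ^ 80 ^ 127 ^ 166 ^ 8 = 194

194


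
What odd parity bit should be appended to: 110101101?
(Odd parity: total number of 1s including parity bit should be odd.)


Number of 1s in data: 6
Parity bit: 1

1


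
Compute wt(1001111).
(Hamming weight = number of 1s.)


Counting 1s in 1001111

5


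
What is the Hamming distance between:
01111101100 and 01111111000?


XOR: 00000010100
Count of 1s: 2

2


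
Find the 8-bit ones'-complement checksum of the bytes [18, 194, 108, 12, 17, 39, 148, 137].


Sum = 673 mod 256 = 161
Complement = 94

94


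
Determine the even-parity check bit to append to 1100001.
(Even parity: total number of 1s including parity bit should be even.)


Number of 1s in data: 3
Parity bit: 1

1


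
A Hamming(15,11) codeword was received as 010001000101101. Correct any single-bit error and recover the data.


Syndrome = 0: no error detected

Data: 00100101101 (no errors)


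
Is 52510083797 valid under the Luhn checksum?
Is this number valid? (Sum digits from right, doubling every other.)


Luhn sum = 53
53 mod 10 = 3

Invalid (Luhn sum mod 10 = 3)


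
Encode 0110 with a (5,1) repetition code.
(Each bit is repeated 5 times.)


Each bit -> 5 copies

00000111111111100000


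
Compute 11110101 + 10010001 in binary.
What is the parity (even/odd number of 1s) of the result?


11110101 = 245
10010001 = 145
Sum = 390 = 110000110
1s count = 4

even parity (4 ones in 110000110)


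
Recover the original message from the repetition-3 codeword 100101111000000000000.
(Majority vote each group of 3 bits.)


Groups: 100, 101, 111, 000, 000, 000, 000
Majority votes: 0110000

0110000


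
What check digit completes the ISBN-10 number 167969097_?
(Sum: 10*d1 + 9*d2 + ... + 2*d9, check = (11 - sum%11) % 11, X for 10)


Weighted sum: 305
305 mod 11 = 8

Check digit: 3


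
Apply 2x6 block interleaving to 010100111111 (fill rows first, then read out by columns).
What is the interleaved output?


Matrix:
  010100
  111111
Read columns: 011101110101

011101110101


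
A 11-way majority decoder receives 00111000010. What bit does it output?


Ones: 4 out of 11
Threshold: 6

0 (4/11 voted 1)


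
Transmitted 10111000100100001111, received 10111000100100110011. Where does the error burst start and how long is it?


XOR: 00000000000000111100

Burst at position 14, length 4


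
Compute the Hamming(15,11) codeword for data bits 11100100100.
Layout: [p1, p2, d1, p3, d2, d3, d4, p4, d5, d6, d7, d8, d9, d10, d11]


Parity bits: p1=1, p2=1, p3=1, p4=0

111111000100100


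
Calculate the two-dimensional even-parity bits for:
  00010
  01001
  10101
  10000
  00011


Row parities: 10110
Column parities: 01101

Row P: 10110, Col P: 01101, Corner: 1


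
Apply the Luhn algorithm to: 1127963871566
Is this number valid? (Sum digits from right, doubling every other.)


Luhn sum = 55
55 mod 10 = 5

Invalid (Luhn sum mod 10 = 5)


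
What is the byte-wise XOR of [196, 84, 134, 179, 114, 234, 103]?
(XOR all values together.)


XOR chain: 196 ^ 84 ^ 134 ^ 179 ^ 114 ^ 234 ^ 103 = 90

90


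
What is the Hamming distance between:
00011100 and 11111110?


XOR: 11100010
Count of 1s: 4

4


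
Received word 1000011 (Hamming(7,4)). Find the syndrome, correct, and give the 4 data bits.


Syndrome = 0: no error detected

Data: 0011 (no errors)


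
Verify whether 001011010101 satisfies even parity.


Number of 1s: 6

Yes, parity is correct (6 ones)


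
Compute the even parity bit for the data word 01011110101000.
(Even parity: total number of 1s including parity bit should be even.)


Number of 1s in data: 7
Parity bit: 1

1


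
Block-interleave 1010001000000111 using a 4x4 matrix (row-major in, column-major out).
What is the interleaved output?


Matrix:
  1010
  0010
  0000
  0111
Read columns: 1000000111010001

1000000111010001


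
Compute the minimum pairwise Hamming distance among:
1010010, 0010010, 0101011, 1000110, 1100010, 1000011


Comparing all pairs, minimum distance: 1
Can detect 0 errors, correct 0 errors

1


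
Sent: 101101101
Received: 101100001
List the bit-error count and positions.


XOR: 000001100

2 error(s) at position(s): 5, 6


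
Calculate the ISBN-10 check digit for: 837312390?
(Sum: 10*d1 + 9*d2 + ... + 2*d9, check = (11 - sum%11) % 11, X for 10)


Weighted sum: 239
239 mod 11 = 8

Check digit: 3


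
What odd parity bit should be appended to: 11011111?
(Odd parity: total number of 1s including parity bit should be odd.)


Number of 1s in data: 7
Parity bit: 0

0


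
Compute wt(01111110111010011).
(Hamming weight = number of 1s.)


Counting 1s in 01111110111010011

12


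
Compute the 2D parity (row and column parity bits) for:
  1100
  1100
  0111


Row parities: 001
Column parities: 0111

Row P: 001, Col P: 0111, Corner: 1


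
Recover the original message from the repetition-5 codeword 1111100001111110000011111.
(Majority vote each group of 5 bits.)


Groups: 11111, 00001, 11111, 00000, 11111
Majority votes: 10101

10101


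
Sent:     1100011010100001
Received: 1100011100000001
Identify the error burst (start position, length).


XOR: 0000000110100000

Burst at position 7, length 4


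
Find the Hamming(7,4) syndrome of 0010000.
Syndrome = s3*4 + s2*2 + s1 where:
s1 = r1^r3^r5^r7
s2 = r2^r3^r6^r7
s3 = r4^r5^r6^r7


s1=1, s2=1, s3=0

Syndrome = 3 (error at position 3)


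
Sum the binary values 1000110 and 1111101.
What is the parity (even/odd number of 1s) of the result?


1000110 = 70
1111101 = 125
Sum = 195 = 11000011
1s count = 4

even parity (4 ones in 11000011)


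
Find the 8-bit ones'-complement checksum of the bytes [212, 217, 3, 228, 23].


Sum = 683 mod 256 = 171
Complement = 84

84


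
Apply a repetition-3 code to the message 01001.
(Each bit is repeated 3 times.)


Each bit -> 3 copies

000111000000111


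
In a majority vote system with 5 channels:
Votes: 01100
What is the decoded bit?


Ones: 2 out of 5
Threshold: 3

0 (2/5 voted 1)


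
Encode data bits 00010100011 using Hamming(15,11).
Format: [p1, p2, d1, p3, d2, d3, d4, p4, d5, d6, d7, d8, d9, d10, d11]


Parity bits: p1=0, p2=0, p3=1, p4=1

000100110100011


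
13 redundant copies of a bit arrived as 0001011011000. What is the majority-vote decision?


Ones: 5 out of 13
Threshold: 7

0 (5/13 voted 1)


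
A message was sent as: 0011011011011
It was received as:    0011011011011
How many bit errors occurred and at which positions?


XOR: 0000000000000

0 errors (received matches sent)


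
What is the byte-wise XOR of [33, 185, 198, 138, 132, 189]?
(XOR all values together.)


XOR chain: 33 ^ 185 ^ 198 ^ 138 ^ 132 ^ 189 = 237

237


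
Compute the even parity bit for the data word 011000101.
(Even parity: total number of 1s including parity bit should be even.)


Number of 1s in data: 4
Parity bit: 0

0


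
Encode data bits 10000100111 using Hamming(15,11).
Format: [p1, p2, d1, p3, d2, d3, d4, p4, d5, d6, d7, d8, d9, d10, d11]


Parity bits: p1=1, p2=0, p3=1, p4=0

101100000100111


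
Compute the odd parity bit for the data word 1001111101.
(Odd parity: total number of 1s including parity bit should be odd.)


Number of 1s in data: 7
Parity bit: 0

0


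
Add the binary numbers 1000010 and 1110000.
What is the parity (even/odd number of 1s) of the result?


1000010 = 66
1110000 = 112
Sum = 178 = 10110010
1s count = 4

even parity (4 ones in 10110010)


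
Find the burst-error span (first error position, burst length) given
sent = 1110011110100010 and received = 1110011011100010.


XOR: 0000000101000000

Burst at position 7, length 3


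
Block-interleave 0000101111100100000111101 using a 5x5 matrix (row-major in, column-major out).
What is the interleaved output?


Matrix:
  00001
  01111
  10010
  00001
  11101
Read columns: 0010101001010010110011011

0010101001010010110011011


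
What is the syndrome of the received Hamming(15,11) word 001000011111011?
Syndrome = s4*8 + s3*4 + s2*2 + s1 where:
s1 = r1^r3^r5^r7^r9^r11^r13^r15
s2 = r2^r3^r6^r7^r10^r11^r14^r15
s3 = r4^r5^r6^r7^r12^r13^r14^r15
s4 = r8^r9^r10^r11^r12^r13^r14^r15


s1=0, s2=1, s3=1, s4=1

Syndrome = 14 (error at position 14)
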